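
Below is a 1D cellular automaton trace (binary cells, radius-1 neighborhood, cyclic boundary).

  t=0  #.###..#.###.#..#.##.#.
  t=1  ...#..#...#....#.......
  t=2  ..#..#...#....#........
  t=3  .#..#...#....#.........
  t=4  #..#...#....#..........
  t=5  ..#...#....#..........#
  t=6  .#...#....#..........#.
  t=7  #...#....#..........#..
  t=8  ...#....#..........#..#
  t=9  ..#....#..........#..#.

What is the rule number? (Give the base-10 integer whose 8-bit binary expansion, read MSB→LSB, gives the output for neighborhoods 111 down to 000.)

130

  nb ###: next=#  (t=0,i=3, bit7=1)
  nb ##.: next=.  (t=0,i=4, bit6=0)
  nb #.#: next=.  (t=0,i=1, bit5=0)
  nb #..: next=.  (t=0,i=5, bit4=0)
  nb .##: next=.  (t=0,i=2, bit3=0)
  nb .#.: next=.  (t=0,i=0, bit2=0)
  nb ..#: next=#  (t=0,i=6, bit1=1)
  nb ...: next=.  (t=1,i=0, bit0=0)
  bits 10000010 = 130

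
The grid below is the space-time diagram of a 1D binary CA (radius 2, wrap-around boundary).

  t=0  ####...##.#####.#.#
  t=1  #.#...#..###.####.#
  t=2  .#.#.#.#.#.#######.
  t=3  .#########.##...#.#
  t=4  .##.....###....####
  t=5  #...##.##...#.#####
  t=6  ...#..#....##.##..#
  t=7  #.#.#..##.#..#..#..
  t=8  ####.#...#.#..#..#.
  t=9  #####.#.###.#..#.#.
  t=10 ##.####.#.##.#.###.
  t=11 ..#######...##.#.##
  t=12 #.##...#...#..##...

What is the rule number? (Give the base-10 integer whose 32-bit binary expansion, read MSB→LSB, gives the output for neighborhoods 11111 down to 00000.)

  ##### -> .   bit 31 = 0  t=0,i=1
  ####. -> #   bit 30 = 1  t=0,i=2
  ###.# -> #   bit 29 = 1  t=0,i=14
  ###.. -> .   bit 28 = 0  t=0,i=3
  ##.## -> #   bit 27 = 1  t=0,i=9
  ##.#. -> #   bit 26 = 1  t=0,i=15
  ##..# -> #   bit 25 = 1  t=2,i=18
  ##... -> .   bit 24 = 0  t=0,i=4
  #.### -> #   bit 23 = 1  t=0,i=10
  #.##. -> .   bit 22 = 0  t=1,i=18
  #.#.# -> #   bit 21 = 1  t=0,i=16
  #.#.. -> .   bit 20 = 0  t=1,i=2
  #..## -> .   bit 19 = 0  t=1,i=8
  #..#. -> .   bit 18 = 0  t=2,i=0
  #...# -> .   bit 17 = 0  t=0,i=5
  #.... -> #   bit 16 = 1  t=4,i=4
  .#### -> #   bit 15 = 1  t=0,i=0
  .###. -> .   bit 14 = 0  t=1,i=10
  .##.# -> .   bit 13 = 0  t=0,i=8
  .##.. -> .   bit 12 = 0  t=3,i=12
  .#.## -> .   bit 11 = 0  t=0,i=17
  .#.#. -> #   bit 10 = 1  t=2,i=2
  .#..# -> #   bit 9 = 1  t=1,i=7
  .#... -> #   bit 8 = 1  t=1,i=3
  ..### -> #   bit 7 = 1  t=1,i=9
  ..##. -> .   bit 6 = 0  t=0,i=7
  ..#.# -> #   bit 5 = 1  t=2,i=1
  ..#.. -> .   bit 4 = 0  t=1,i=6
  ...## -> #   bit 3 = 1  t=0,i=6
  ...#. -> #   bit 2 = 1  t=1,i=5
  ....# -> .   bit 1 = 0  t=4,i=6
  ..... -> #   bit 0 = 1  t=4,i=5
  bits 01101110101000011000011110101101 = 1856079789

1856079789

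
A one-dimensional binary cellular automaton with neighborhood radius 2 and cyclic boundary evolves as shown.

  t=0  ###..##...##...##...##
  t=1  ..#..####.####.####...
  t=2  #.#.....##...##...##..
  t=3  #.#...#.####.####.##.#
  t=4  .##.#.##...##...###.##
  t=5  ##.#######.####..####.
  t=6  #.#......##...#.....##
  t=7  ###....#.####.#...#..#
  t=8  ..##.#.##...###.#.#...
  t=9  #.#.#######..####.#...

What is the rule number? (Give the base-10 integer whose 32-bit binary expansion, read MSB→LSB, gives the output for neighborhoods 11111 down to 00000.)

1031166066

  ##### -> .   bit 31 = 0  t=0,i=0
  ####. -> .   bit 30 = 0  t=0,i=1
  ###.# -> #   bit 29 = 1  t=1,i=8
  ###.. -> #   bit 28 = 1  t=0,i=2
  ##.## -> #   bit 27 = 1  t=1,i=9
  ##.#. -> #   bit 26 = 1  t=3,i=1
  ##..# -> .   bit 25 = 0  t=0,i=3
  ##... -> #   bit 24 = 1  t=0,i=7
  #.### -> .   bit 23 = 0  t=1,i=10
  #.##. -> #   bit 22 = 1  t=3,i=18
  #.#.# -> #   bit 21 = 1  t=4,i=4
  #.#.. -> #   bit 20 = 1  t=2,i=2
  #..## -> .   bit 19 = 0  t=0,i=4
  #..#. -> #   bit 18 = 1  t=2,i=21
  #...# -> #   bit 17 = 1  t=0,i=8
  #.... -> .   bit 16 = 0  t=1,i=20
  .#### -> .   bit 15 = 0  t=0,i=21
  .###. -> #   bit 14 = 1  t=4,i=17
  .##.# -> .   bit 13 = 0  t=3,i=0
  .##.. -> #   bit 12 = 1  t=0,i=6
  .#.## -> #   bit 11 = 1  t=3,i=7
  .#.#. -> .   bit 10 = 0  t=2,i=1
  .#..# -> .   bit 9 = 0  t=1,i=3
  .#... -> .   bit 8 = 0  t=2,i=3
  ..### -> .   bit 7 = 0  t=0,i=20
  ..##. -> #   bit 6 = 1  t=0,i=5
  ..#.# -> #   bit 5 = 1  t=2,i=0
  ..#.. -> #   bit 4 = 1  t=1,i=2
  ...## -> .   bit 3 = 0  t=0,i=9
  ...#. -> .   bit 2 = 0  t=1,i=1
  ....# -> #   bit 1 = 1  t=1,i=0
  ..... -> .   bit 0 = 0  t=1,i=21
  bits 00111101011101100101100001110010 = 1031166066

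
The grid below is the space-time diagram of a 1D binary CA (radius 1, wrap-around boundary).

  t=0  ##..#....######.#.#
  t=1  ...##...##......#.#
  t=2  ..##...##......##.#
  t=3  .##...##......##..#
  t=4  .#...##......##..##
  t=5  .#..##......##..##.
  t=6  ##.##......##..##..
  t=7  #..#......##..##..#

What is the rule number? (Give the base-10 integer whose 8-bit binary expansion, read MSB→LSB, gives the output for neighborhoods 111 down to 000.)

  nb ###: next=.  (t=0,i=0, bit7=0)
  nb ##.: next=.  (t=0,i=1, bit6=0)
  nb #.#: next=.  (t=0,i=15, bit5=0)
  nb #..: next=.  (t=0,i=2, bit4=0)
  nb .##: next=#  (t=0,i=9, bit3=1)
  nb .#.: next=#  (t=0,i=4, bit2=1)
  nb ..#: next=#  (t=0,i=3, bit1=1)
  nb ...: next=.  (t=0,i=6, bit0=0)
  bits 00001110 = 14

14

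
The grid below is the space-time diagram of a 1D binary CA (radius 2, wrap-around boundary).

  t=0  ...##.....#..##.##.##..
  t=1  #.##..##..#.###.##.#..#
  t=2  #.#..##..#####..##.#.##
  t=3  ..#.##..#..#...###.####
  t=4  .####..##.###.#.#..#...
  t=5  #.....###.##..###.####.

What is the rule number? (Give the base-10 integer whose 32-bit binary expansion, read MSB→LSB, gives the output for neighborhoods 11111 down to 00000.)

2164092281

  ##### -> #   bit 31 = 1  t=2,i=11
  ####. -> .   bit 30 = 0  t=2,i=12
  ###.# -> .   bit 29 = 0  t=1,i=14
  ###.. -> .   bit 28 = 0  t=2,i=13
  ##.## -> .   bit 27 = 0  t=0,i=15
  ##.#. -> .   bit 26 = 0  t=1,i=18
  ##..# -> .   bit 25 = 0  t=1,i=4
  ##... -> .   bit 24 = 0  t=0,i=5
  #.### -> #   bit 23 = 1  t=1,i=12
  #.##. -> #   bit 22 = 1  t=0,i=16
  #.#.# -> #   bit 21 = 1  t=2,i=19
  #.#.. -> #   bit 20 = 1  t=1,i=19
  #..## -> #   bit 19 = 1  t=0,i=12
  #..#. -> #   bit 18 = 1  t=1,i=9
  #...# -> .   bit 17 = 0  t=3,i=13
  #.... -> #   bit 16 = 1  t=0,i=6
  .#### -> .   bit 15 = 0  t=2,i=10
  .###. -> #   bit 14 = 1  t=1,i=13
  .##.# -> #   bit 13 = 1  t=0,i=14
  .##.. -> .   bit 12 = 0  t=0,i=4
  .#.## -> #   bit 11 = 1  t=1,i=11
  .#.#. -> #   bit 10 = 1  t=4,i=15
  .#..# -> .   bit 9 = 0  t=0,i=11
  .#... -> #   bit 8 = 1  t=3,i=12
  ..### -> .   bit 7 = 0  t=2,i=9
  ..##. -> #   bit 6 = 1  t=0,i=3
  ..#.# -> #   bit 5 = 1  t=1,i=10
  ..#.. -> #   bit 4 = 1  t=0,i=10
  ...## -> #   bit 3 = 1  t=0,i=2
  ...#. -> .   bit 2 = 0  t=0,i=9
  ....# -> .   bit 1 = 0  t=0,i=1
  ..... -> #   bit 0 = 1  t=0,i=0
  bits 10000000111111010110110101111001 = 2164092281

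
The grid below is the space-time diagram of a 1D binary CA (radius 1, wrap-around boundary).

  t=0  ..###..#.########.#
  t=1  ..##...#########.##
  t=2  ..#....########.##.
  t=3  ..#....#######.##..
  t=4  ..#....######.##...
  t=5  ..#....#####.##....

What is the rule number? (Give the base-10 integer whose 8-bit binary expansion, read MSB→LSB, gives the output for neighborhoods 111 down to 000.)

  nb ###: next=#  (t=0,i=3, bit7=1)
  nb ##.: next=.  (t=0,i=4, bit6=0)
  nb #.#: next=#  (t=0,i=8, bit5=1)
  nb #..: next=.  (t=0,i=0, bit4=0)
  nb .##: next=#  (t=0,i=2, bit3=1)
  nb .#.: next=#  (t=0,i=7, bit2=1)
  nb ..#: next=.  (t=0,i=1, bit1=0)
  nb ...: next=.  (t=1,i=5, bit0=0)
  bits 10101100 = 172

172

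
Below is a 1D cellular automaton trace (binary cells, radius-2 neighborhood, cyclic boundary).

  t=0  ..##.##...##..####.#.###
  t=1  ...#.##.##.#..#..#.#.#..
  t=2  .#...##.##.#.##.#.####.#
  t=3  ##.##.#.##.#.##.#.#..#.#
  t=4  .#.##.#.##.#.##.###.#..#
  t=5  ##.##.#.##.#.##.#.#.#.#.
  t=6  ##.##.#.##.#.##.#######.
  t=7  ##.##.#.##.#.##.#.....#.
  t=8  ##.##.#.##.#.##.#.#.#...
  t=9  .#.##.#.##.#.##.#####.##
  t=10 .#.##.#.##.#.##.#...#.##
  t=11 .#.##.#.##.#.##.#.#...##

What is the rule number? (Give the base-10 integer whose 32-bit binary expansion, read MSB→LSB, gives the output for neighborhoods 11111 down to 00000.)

553071770

  [31] ##### => .  t=6,i=18
  [30] ####. => .  t=0,i=16
  [29] ###.# => #  t=0,i=17
  [28] ###.. => .  t=0,i=23
  [27] ##.## => .  t=0,i=4
  [26] ##.#. => .  t=0,i=18
  [25] ##..# => .  t=0,i=0
  [24] ##... => .  t=0,i=7
  [23] #.### => #  t=0,i=21
  [22] #.##. => #  t=0,i=5
  [21] #.#.# => #  t=0,i=19
  [20] #.#.. => #  t=1,i=11
  [19] #..## => .  t=0,i=1
  [18] #..#. => #  t=1,i=13
  [17] #...# => #  t=0,i=8
  [16] #.... => #  t=1,i=23
  [15] .#### => .  t=0,i=15
  [14] .###. => .  t=0,i=22
  [13] .##.# => #  t=0,i=3
  [12] .##.. => #  t=0,i=6
  [11] .#.## => .  t=0,i=20
  [10] .#.#. => #  t=1,i=18
  [9] .#..# => .  t=1,i=12
  [8] .#... => .  t=1,i=22
  [7] ..### => #  t=0,i=14
  [6] ..##. => .  t=0,i=2
  [5] ..#.# => .  t=1,i=3
  [4] ..#.. => #  t=1,i=14
  [3] ...## => #  t=0,i=9
  [2] ...#. => .  t=1,i=2
  [1] ....# => #  t=1,i=1
  [0] ..... => .  t=1,i=0
  bits 00100000111101110011010010011010 = 553071770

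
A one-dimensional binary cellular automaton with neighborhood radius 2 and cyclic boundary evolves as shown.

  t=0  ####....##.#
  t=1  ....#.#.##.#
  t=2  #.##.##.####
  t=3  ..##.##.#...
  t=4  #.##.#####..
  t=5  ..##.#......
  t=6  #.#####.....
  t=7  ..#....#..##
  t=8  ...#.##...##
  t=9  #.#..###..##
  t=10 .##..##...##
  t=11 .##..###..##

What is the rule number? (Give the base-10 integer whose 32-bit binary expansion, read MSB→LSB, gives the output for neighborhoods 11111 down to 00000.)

  nb #####: next=.  (t=0,i=1, bit31=0)
  nb ####.: next=.  (t=0,i=2, bit30=0)
  nb ###.#: next=.  (t=2,i=0, bit29=0)
  nb ###..: next=.  (t=0,i=3, bit28=0)
  nb ##.##: next=.  (t=0,i=10, bit27=0)
  nb ##.#.: next=#  (t=1,i=10, bit26=1)
  nb ##..#: next=.  (t=4,i=10, bit25=0)
  nb ##...: next=#  (t=0,i=4, bit24=1)
  nb #.###: next=#  (t=0,i=11, bit23=1)
  nb #.##.: next=#  (t=1,i=8, bit22=1)
  nb #.#.#: next=#  (t=1,i=6, bit21=1)
  nb #.#..: next=#  (t=1,i=11, bit20=1)
  nb #..##: next=.  (t=7,i=9, bit19=0)
  nb #..#.: next=.  (t=4,i=11, bit18=0)
  nb #...#: next=.  (t=8,i=1, bit17=0)
  nb #....: next=.  (t=0,i=5, bit16=0)
  nb .####: next=.  (t=0,i=0, bit15=0)
  nb .###.: next=#  (t=9,i=6, bit14=1)
  nb .##.#: next=#  (t=0,i=9, bit13=1)
  nb .##..: next=#  (t=7,i=11, bit12=1)
  nb .#.##: next=.  (t=1,i=7, bit11=0)
  nb .#.#.: next=#  (t=1,i=5, bit10=1)
  nb .#..#: next=.  (t=7,i=8, bit9=0)
  nb .#...: next=#  (t=1,i=0, bit8=1)
  nb ..###: next=#  (t=9,i=5, bit7=1)
  nb ..##.: next=#  (t=0,i=8, bit6=1)
  nb ..#.#: next=.  (t=1,i=4, bit5=0)
  nb ..#..: next=.  (t=7,i=2, bit4=0)
  nb ...##: next=.  (t=0,i=7, bit3=0)
  nb ...#.: next=#  (t=1,i=3, bit2=1)
  nb ....#: next=#  (t=0,i=6, bit1=1)
  nb .....: next=.  (t=3,i=11, bit0=0)
  bits 00000101111100000111010111000110 = 99644870

99644870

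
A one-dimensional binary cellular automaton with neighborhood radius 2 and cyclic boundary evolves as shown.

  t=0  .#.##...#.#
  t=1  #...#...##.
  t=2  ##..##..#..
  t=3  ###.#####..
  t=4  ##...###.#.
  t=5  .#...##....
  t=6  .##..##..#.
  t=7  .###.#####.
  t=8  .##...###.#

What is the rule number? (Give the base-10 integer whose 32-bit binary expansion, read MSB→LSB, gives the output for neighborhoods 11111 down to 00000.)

  nb #####: next=#  (t=3,i=6, bit31=1)
  nb ####.: next=#  (t=3,i=7, bit30=1)
  nb ###.#: next=.  (t=3,i=2, bit29=0)
  nb ###..: next=.  (t=3,i=8, bit28=0)
  nb ##.##: next=.  (t=3,i=3, bit27=0)
  nb ##.#.: next=.  (t=1,i=10, bit26=0)
  nb ##..#: next=#  (t=2,i=2, bit25=1)
  nb ##...: next=.  (t=0,i=5, bit24=0)
  nb #.###: next=.  (t=3,i=4, bit23=0)
  nb #.##.: next=.  (t=0,i=3, bit22=0)
  nb #.#.#: next=.  (t=0,i=1, bit21=0)
  nb #.#..: next=#  (t=1,i=0, bit20=1)
  nb #..##: next=.  (t=2,i=3, bit19=0)
  nb #..#.: next=#  (t=2,i=7, bit18=1)
  nb #...#: next=.  (t=0,i=6, bit17=0)
  nb #....: next=.  (t=5,i=8, bit16=0)
  nb .####: next=#  (t=3,i=5, bit15=1)
  nb .###.: next=#  (t=3,i=1, bit14=1)
  nb .##.#: next=.  (t=1,i=9, bit13=0)
  nb .##..: next=#  (t=0,i=4, bit12=1)
  nb .#.##: next=.  (t=0,i=2, bit11=0)
  nb .#.#.: next=#  (t=0,i=0, bit10=1)
  nb .#..#: next=.  (t=2,i=9, bit9=0)
  nb .#...: next=#  (t=1,i=1, bit8=1)
  nb ..###: next=#  (t=3,i=0, bit7=1)
  nb ..##.: next=#  (t=1,i=8, bit6=1)
  nb ..#.#: next=#  (t=0,i=8, bit5=1)
  nb ..#..: next=#  (t=1,i=4, bit4=1)
  nb ...##: next=.  (t=1,i=7, bit3=0)
  nb ...#.: next=.  (t=0,i=7, bit2=0)
  nb ....#: next=.  (t=5,i=10, bit1=0)
  nb .....: next=#  (t=5,i=9, bit0=1)
  bits 11000010000101001101010111110001 = 3256145393

3256145393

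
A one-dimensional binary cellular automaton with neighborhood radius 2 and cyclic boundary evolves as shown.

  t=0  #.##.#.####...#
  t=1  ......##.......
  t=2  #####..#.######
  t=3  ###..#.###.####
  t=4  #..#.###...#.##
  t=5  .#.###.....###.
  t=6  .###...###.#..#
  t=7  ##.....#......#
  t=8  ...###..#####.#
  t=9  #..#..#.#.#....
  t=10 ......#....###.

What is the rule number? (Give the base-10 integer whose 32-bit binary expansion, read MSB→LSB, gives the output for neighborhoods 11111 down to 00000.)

  #####|#  b31=1 t=2,i=0
  ####.|.  b30=0 t=0,i=9
  ###.#|.  b29=0 t=3,i=9
  ###..|.  b28=0 t=0,i=10
  ##.##|.  b27=0 t=0,i=1
  ##.#.|.  b26=0 t=0,i=4
  ##..#|#  b25=1 t=2,i=5
  ##...|.  b24=0 t=0,i=11
  #.###|#  b23=1 t=0,i=7
  #.##.|.  b22=0 t=0,i=2
  #.#.#|.  b21=0 t=0,i=5
  #.#..|.  b20=0 t=6,i=11
  #..##|.  b19=0 t=8,i=7
  #..#.|.  b18=0 t=2,i=6
  #...#|.  b17=0 t=0,i=12
  #....|#  b16=1 t=1,i=9
  .####|.  b15=0 t=0,i=8
  .###.|.  b14=0 t=3,i=8
  .##.#|.  b13=0 t=0,i=0
  .##..|#  b12=1 t=1,i=7
  .#.##|#  b11=1 t=0,i=6
  .#.#.|.  b10=0 t=9,i=7
  .#..#|.  b9=0 t=6,i=12
  .#...|#  b8=1 t=7,i=8
  ..###|#  b7=1 t=5,i=11
  ..##.|.  b6=0 t=0,i=14
  ..#.#|#  b5=1 t=2,i=7
  ..#..|.  b4=0 t=7,i=7
  ...##|.  b3=0 t=0,i=13
  ...#.|.  b2=0 t=4,i=10
  ....#|#  b1=1 t=1,i=4
  .....|#  b0=1 t=1,i=0
  bits 10000010100000010001100110100011 = 2189498787

2189498787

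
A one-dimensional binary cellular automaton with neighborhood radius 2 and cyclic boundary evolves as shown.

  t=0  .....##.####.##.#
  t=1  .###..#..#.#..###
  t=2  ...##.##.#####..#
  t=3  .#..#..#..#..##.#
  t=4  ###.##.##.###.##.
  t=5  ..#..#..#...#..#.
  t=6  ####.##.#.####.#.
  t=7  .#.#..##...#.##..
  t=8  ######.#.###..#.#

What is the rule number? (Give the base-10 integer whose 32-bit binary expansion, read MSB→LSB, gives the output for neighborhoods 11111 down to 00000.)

  [31] ##### => .  t=2,i=11
  [30] ####. => .  t=0,i=10
  [29] ###.# => #  t=0,i=11
  [28] ###.. => #  t=1,i=3
  [27] ##.## => .  t=0,i=7
  [26] ##.#. => #  t=0,i=15
  [25] ##..# => #  t=1,i=4
  [24] ##... => .  t=7,i=8
  [23] #.### => .  t=0,i=8
  [22] #.##. => .  t=0,i=13
  [21] #.#.# => .  t=3,i=16
  [20] #.#.. => #  t=0,i=16
  [19] #..## => #  t=1,i=13
  [18] #..#. => .  t=1,i=5
  [17] #...# => #  t=2,i=1
  [16] #.... => #  t=0,i=1
  [15] .#### => #  t=0,i=9
  [14] .###. => .  t=1,i=2
  [13] .##.# => #  t=0,i=6
  [12] .##.. => #  t=7,i=7
  [11] .#.## => .  t=6,i=9
  [10] .#.#. => #  t=1,i=10
  [9] .#..# => #  t=1,i=7
  [8] .#... => .  t=0,i=0
  [7] ..### => .  t=1,i=14
  [6] ..##. => .  t=0,i=5
  [5] ..#.# => #  t=1,i=9
  [4] ..#.. => #  t=1,i=6
  [3] ...## => .  t=0,i=4
  [2] ...#. => #  t=5,i=1
  [1] ....# => #  t=0,i=3
  [0] ..... => #  t=0,i=2
  bits 00110110000110111011011000110111 = 907785783

907785783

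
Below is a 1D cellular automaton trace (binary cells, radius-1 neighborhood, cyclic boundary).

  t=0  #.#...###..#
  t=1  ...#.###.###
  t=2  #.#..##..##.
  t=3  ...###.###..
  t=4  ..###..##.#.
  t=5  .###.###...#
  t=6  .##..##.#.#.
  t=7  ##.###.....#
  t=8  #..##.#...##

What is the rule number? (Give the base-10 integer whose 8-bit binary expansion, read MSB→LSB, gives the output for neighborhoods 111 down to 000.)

  [7] ### => #  t=0,i=7
  [6] ##. => .  t=0,i=0
  [5] #.# => .  t=0,i=1
  [4] #.. => #  t=0,i=3
  [3] .## => #  t=0,i=6
  [2] .#. => .  t=0,i=2
  [1] ..# => #  t=0,i=5
  [0] ... => .  t=0,i=4
  bits 10011010 = 154

154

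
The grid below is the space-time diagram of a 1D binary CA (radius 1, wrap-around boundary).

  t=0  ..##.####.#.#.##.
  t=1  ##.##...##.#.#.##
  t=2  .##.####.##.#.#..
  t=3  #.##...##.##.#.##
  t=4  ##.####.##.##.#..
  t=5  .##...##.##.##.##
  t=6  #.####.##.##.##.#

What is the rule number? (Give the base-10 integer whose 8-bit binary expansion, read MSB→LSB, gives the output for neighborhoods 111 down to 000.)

  ###|.  b7=0 t=0,i=6
  ##.|#  b6=1 t=0,i=3
  #.#|#  b5=1 t=0,i=4
  #..|#  b4=1 t=0,i=16
  .##|.  b3=0 t=0,i=2
  .#.|.  b2=0 t=0,i=10
  ..#|#  b1=1 t=0,i=1
  ...|#  b0=1 t=0,i=0
  bits 01110011 = 115

115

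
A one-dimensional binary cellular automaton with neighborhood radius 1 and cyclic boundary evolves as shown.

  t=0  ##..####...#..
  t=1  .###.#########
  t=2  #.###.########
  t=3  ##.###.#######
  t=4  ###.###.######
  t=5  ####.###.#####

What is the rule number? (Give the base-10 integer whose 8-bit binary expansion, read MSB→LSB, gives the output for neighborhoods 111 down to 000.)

  nb ###: next=#  (t=0,i=5, bit7=1)
  nb ##.: next=#  (t=0,i=1, bit6=1)
  nb #.#: next=#  (t=1,i=0, bit5=1)
  nb #..: next=#  (t=0,i=2, bit4=1)
  nb .##: next=.  (t=0,i=0, bit3=0)
  nb .#.: next=#  (t=0,i=11, bit2=1)
  nb ..#: next=#  (t=0,i=3, bit1=1)
  nb ...: next=#  (t=0,i=9, bit0=1)
  bits 11110111 = 247

247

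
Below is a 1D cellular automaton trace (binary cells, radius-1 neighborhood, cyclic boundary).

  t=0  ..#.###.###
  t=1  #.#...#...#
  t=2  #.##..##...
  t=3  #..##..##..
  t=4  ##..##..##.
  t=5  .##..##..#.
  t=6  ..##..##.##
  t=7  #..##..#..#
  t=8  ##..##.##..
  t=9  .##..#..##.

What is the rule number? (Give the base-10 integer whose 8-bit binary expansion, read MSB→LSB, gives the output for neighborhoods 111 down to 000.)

84

  ### -> .   bit 7 = 0  t=0,i=5
  ##. -> #   bit 6 = 1  t=0,i=6
  #.# -> .   bit 5 = 0  t=0,i=3
  #.. -> #   bit 4 = 1  t=0,i=0
  .## -> .   bit 3 = 0  t=0,i=4
  .#. -> #   bit 2 = 1  t=0,i=2
  ..# -> .   bit 1 = 0  t=0,i=1
  ... -> .   bit 0 = 0  t=1,i=4
  bits 01010100 = 84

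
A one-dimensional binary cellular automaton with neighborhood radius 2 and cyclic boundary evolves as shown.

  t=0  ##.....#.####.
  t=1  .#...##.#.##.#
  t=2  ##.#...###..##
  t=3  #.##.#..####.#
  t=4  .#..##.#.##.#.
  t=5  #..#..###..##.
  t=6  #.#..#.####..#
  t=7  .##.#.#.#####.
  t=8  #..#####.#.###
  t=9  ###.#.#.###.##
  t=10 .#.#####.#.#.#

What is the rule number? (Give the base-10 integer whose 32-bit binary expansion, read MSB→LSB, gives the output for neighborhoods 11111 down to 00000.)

  nb #####: next=.  (t=7,i=10, bit31=0)
  nb ####.: next=#  (t=0,i=11, bit30=1)
  nb ###.#: next=.  (t=0,i=12, bit29=0)
  nb ###..: next=#  (t=2,i=9, bit28=1)
  nb ##.##: next=#  (t=0,i=13, bit27=1)
  nb ##.#.: next=#  (t=1,i=7, bit26=1)
  nb ##..#: next=#  (t=2,i=10, bit25=1)
  nb ##...: next=.  (t=0,i=2, bit24=0)
  nb #.###: next=.  (t=0,i=9, bit23=0)
  nb #.##.: next=.  (t=0,i=0, bit22=0)
  nb #.#.#: next=#  (t=1,i=8, bit21=1)
  nb #.#..: next=#  (t=1,i=1, bit20=1)
  nb #..##: next=#  (t=2,i=11, bit19=1)
  nb #..#.: next=#  (t=4,i=0, bit18=1)
  nb #...#: next=#  (t=1,i=3, bit17=1)
  nb #....: next=.  (t=0,i=3, bit16=0)
  nb .####: next=#  (t=0,i=10, bit15=1)
  nb .###.: next=#  (t=2,i=8, bit14=1)
  nb .##.#: next=.  (t=1,i=6, bit13=0)
  nb .##..: next=#  (t=0,i=1, bit12=1)
  nb .#.##: next=#  (t=0,i=8, bit11=1)
  nb .#.#.: next=#  (t=1,i=0, bit10=1)
  nb .#..#: next=.  (t=3,i=6, bit9=0)
  nb .#...: next=.  (t=1,i=2, bit8=0)
  nb ..###: next=.  (t=2,i=7, bit7=0)
  nb ..##.: next=.  (t=1,i=5, bit6=0)
  nb ..#.#: next=.  (t=0,i=7, bit5=0)
  nb ..#..: next=.  (t=4,i=1, bit4=0)
  nb ...##: next=.  (t=1,i=4, bit3=0)
  nb ...#.: next=#  (t=0,i=6, bit2=1)
  nb ....#: next=#  (t=0,i=5, bit1=1)
  nb .....: next=.  (t=0,i=4, bit0=0)
  bits 01011110001111101101110000000110 = 1581177862

1581177862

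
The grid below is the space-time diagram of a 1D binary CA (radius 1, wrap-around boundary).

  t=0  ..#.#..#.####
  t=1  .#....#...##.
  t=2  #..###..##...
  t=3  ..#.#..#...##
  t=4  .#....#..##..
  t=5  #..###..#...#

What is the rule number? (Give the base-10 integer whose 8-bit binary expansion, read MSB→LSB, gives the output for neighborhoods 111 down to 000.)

131

  ###|#  b7=1 t=0,i=10
  ##.|.  b6=0 t=0,i=12
  #.#|.  b5=0 t=0,i=3
  #..|.  b4=0 t=0,i=0
  .##|.  b3=0 t=0,i=9
  .#.|.  b2=0 t=0,i=2
  ..#|#  b1=1 t=0,i=1
  ...|#  b0=1 t=1,i=3
  bits 10000011 = 131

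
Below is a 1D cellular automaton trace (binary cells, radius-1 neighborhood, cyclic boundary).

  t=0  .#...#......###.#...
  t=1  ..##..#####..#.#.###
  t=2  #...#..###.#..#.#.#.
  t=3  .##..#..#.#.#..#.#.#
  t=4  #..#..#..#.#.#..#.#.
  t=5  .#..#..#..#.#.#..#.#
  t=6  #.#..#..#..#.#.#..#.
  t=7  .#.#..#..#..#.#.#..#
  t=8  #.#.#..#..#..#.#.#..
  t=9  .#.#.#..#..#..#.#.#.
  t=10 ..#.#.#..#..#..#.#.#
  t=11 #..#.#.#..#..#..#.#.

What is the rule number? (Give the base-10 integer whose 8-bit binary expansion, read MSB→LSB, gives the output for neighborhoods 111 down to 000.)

177

  nb ###: next=#  (t=0,i=13, bit7=1)
  nb ##.: next=.  (t=0,i=14, bit6=0)
  nb #.#: next=#  (t=0,i=15, bit5=1)
  nb #..: next=#  (t=0,i=2, bit4=1)
  nb .##: next=.  (t=0,i=12, bit3=0)
  nb .#.: next=.  (t=0,i=1, bit2=0)
  nb ..#: next=.  (t=0,i=0, bit1=0)
  nb ...: next=#  (t=0,i=3, bit0=1)
  bits 10110001 = 177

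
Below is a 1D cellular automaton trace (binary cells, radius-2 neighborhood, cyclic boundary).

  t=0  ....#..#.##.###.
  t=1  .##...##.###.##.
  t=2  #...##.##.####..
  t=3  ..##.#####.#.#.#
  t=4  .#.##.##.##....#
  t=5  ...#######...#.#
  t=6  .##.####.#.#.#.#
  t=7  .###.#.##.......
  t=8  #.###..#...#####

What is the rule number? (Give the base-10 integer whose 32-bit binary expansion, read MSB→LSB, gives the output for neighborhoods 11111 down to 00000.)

3160334379

  nb #####: next=#  (t=3,i=7, bit31=1)
  nb ####.: next=.  (t=2,i=12, bit30=0)
  nb ###.#: next=#  (t=1,i=11, bit29=1)
  nb ###..: next=#  (t=0,i=14, bit28=1)
  nb ##.##: next=#  (t=0,i=11, bit27=1)
  nb ##.#.: next=#  (t=3,i=10, bit26=1)
  nb ##..#: next=.  (t=1,i=15, bit25=0)
  nb ##...: next=.  (t=0,i=15, bit24=0)
  nb #.###: next=.  (t=0,i=12, bit23=0)
  nb #.##.: next=#  (t=0,i=9, bit22=1)
  nb #.#.#: next=.  (t=3,i=11, bit21=0)
  nb #.#..: next=#  (t=3,i=15, bit20=1)
  nb #..##: next=#  (t=1,i=0, bit19=1)
  nb #..#.: next=#  (t=0,i=6, bit18=1)
  nb #...#: next=#  (t=1,i=4, bit17=1)
  nb #....: next=.  (t=0,i=0, bit16=0)
  nb .####: next=#  (t=2,i=11, bit15=1)
  nb .###.: next=#  (t=0,i=13, bit14=1)
  nb .##.#: next=#  (t=0,i=10, bit13=1)
  nb .##..: next=.  (t=1,i=2, bit12=0)
  nb .#.##: next=.  (t=0,i=8, bit11=0)
  nb .#.#.: next=.  (t=3,i=12, bit10=0)
  nb .#..#: next=.  (t=0,i=5, bit9=0)
  nb .#...: next=.  (t=2,i=1, bit8=0)
  nb ..###: next=.  (t=5,i=3, bit7=0)
  nb ..##.: next=.  (t=1,i=1, bit6=0)
  nb ..#.#: next=#  (t=0,i=7, bit5=1)
  nb ..#..: next=.  (t=0,i=4, bit4=0)
  nb ...##: next=#  (t=1,i=5, bit3=1)
  nb ...#.: next=.  (t=0,i=3, bit2=0)
  nb ....#: next=#  (t=0,i=2, bit1=1)
  nb .....: next=#  (t=0,i=1, bit0=1)
  bits 10111100010111101110000000101011 = 3160334379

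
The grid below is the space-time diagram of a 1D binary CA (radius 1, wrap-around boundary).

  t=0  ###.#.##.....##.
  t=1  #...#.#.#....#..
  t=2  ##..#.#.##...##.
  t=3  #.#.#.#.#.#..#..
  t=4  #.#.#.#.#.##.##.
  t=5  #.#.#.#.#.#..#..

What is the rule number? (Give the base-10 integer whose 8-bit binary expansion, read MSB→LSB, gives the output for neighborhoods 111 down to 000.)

  nb ###: next=.  (t=0,i=1, bit7=0)
  nb ##.: next=.  (t=0,i=2, bit6=0)
  nb #.#: next=.  (t=0,i=3, bit5=0)
  nb #..: next=#  (t=0,i=8, bit4=1)
  nb .##: next=#  (t=0,i=0, bit3=1)
  nb .#.: next=#  (t=0,i=4, bit2=1)
  nb ..#: next=.  (t=0,i=12, bit1=0)
  nb ...: next=.  (t=0,i=9, bit0=0)
  bits 00011100 = 28

28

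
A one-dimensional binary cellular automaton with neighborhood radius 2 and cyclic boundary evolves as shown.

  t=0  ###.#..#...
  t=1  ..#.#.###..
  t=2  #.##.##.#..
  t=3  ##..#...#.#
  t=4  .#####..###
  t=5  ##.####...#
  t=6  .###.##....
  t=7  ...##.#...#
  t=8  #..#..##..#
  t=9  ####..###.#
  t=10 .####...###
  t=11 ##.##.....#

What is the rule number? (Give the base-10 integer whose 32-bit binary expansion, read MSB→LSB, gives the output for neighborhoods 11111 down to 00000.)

  ##### -> #   bit 31 = 1  t=4,i=3
  ####. -> #   bit 30 = 1  t=4,i=4
  ###.# -> #   bit 29 = 1  t=0,i=2
  ###.. -> #   bit 28 = 1  t=1,i=8
  ##.## -> #   bit 27 = 1  t=2,i=4
  ##.#. -> .   bit 26 = 0  t=0,i=3
  ##..# -> #   bit 25 = 1  t=3,i=2
  ##... -> .   bit 24 = 0  t=1,i=9
  #.### -> #   bit 23 = 1  t=1,i=6
  #.##. -> .   bit 22 = 0  t=2,i=2
  #.#.# -> .   bit 21 = 0  t=1,i=4
  #.#.. -> #   bit 20 = 1  t=0,i=4
  #..## -> .   bit 19 = 0  t=4,i=7
  #..#. -> #   bit 18 = 1  t=0,i=6
  #...# -> .   bit 17 = 0  t=0,i=9
  #.... -> .   bit 16 = 0  t=1,i=10
  .#### -> .   bit 15 = 0  t=4,i=2
  .###. -> .   bit 14 = 0  t=0,i=1
  .##.# -> .   bit 13 = 0  t=2,i=3
  .##.. -> #   bit 12 = 1  t=6,i=6
  .#.## -> #   bit 11 = 1  t=1,i=5
  .#.#. -> #   bit 10 = 1  t=1,i=3
  .#..# -> .   bit 9 = 0  t=0,i=5
  .#... -> #   bit 8 = 1  t=0,i=8
  ..### -> .   bit 7 = 0  t=0,i=0
  ..##. -> #   bit 6 = 1  t=7,i=3
  ..#.# -> #   bit 5 = 1  t=1,i=2
  ..#.. -> #   bit 4 = 1  t=0,i=7
  ...## -> .   bit 3 = 0  t=0,i=10
  ...#. -> .   bit 2 = 0  t=1,i=1
  ....# -> #   bit 1 = 1  t=1,i=0
  ..... -> .   bit 0 = 0  t=6,i=9
  bits 11111010100101000001110101110010 = 4204010866

4204010866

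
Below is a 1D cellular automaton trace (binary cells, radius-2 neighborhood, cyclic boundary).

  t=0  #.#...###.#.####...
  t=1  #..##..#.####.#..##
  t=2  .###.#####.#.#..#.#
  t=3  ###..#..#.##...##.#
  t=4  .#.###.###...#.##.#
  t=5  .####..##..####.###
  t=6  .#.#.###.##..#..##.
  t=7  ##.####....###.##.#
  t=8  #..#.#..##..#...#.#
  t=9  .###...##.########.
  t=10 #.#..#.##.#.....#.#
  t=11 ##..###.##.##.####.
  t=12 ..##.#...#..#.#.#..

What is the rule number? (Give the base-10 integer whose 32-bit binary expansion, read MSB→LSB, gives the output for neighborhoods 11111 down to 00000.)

1185900918

  [31] ##### => .  t=2,i=7
  [30] ####. => #  t=0,i=14
  [29] ###.# => .  t=0,i=8
  [28] ###.. => .  t=0,i=15
  [27] ##.## => .  t=2,i=4
  [26] ##.#. => #  t=0,i=9
  [25] ##..# => #  t=1,i=1
  [24] ##... => .  t=0,i=16
  [23] #.### => #  t=0,i=12
  [22] #.##. => .  t=3,i=10
  [21] #.#.# => #  t=0,i=10
  [20] #.#.. => .  t=0,i=2
  [19] #..## => #  t=1,i=2
  [18] #..#. => #  t=1,i=6
  [17] #...# => #  t=0,i=4
  [16] #.... => #  t=7,i=8
  [15] .#### => .  t=0,i=13
  [14] .###. => #  t=0,i=7
  [13] .##.# => #  t=3,i=16
  [12] .##.. => .  t=1,i=4
  [11] .#.## => #  t=0,i=11
  [10] .#.#. => .  t=0,i=1
  [9] .#..# => .  t=1,i=15
  [8] .#... => #  t=0,i=3
  [7] ..### => .  t=0,i=6
  [6] ..##. => #  t=1,i=3
  [5] ..#.# => #  t=0,i=0
  [4] ..#.. => #  t=3,i=5
  [3] ...## => .  t=0,i=5
  [2] ...#. => #  t=0,i=18
  [1] ....# => #  t=7,i=9
  [0] ..... => .  t=10,i=13
  bits 01000110101011110110100101110110 = 1185900918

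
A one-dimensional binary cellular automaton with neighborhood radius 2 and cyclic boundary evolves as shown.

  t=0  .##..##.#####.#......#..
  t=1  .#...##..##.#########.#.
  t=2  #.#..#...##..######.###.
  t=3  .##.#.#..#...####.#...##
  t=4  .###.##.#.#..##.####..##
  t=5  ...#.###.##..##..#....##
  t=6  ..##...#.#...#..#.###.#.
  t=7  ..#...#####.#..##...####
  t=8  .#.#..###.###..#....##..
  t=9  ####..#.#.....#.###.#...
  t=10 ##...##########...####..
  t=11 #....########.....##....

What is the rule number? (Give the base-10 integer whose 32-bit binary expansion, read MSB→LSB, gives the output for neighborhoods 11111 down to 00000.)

2757076455

  nb #####: next=#  (t=0,i=10, bit31=1)
  nb ####.: next=.  (t=0,i=11, bit30=0)
  nb ###.#: next=#  (t=0,i=12, bit29=1)
  nb ###..: next=.  (t=4,i=19, bit28=0)
  nb ##.##: next=.  (t=0,i=7, bit27=0)
  nb ##.#.: next=#  (t=0,i=13, bit26=1)
  nb ##..#: next=.  (t=0,i=3, bit25=0)
  nb ##...: next=.  (t=5,i=0, bit24=0)
  nb #.###: next=.  (t=0,i=8, bit23=0)
  nb #.##.: next=#  (t=3,i=1, bit22=1)
  nb #.#.#: next=.  (t=2,i=0, bit21=0)
  nb #.#..: next=#  (t=0,i=14, bit20=1)
  nb #..##: next=.  (t=0,i=4, bit19=0)
  nb #..#.: next=#  (t=1,i=0, bit18=1)
  nb #...#: next=.  (t=0,i=23, bit17=0)
  nb #....: next=#  (t=0,i=16, bit16=1)
  nb .####: next=#  (t=0,i=9, bit15=1)
  nb .###.: next=.  (t=2,i=21, bit14=0)
  nb .##.#: next=#  (t=0,i=6, bit13=1)
  nb .##..: next=.  (t=0,i=2, bit12=0)
  nb .#.##: next=.  (t=5,i=4, bit11=0)
  nb .#.#.: next=#  (t=2,i=1, bit10=1)
  nb .#..#: next=.  (t=1,i=23, bit9=0)
  nb .#...: next=#  (t=0,i=15, bit8=1)
  nb ..###: next=#  (t=2,i=13, bit7=1)
  nb ..##.: next=#  (t=0,i=1, bit6=1)
  nb ..#.#: next=#  (t=5,i=3, bit5=1)
  nb ..#..: next=.  (t=0,i=21, bit4=0)
  nb ...##: next=.  (t=0,i=0, bit3=0)
  nb ...#.: next=#  (t=0,i=20, bit2=1)
  nb ....#: next=#  (t=0,i=19, bit1=1)
  nb .....: next=#  (t=0,i=17, bit0=1)
  bits 10100100010101011010010111100111 = 2757076455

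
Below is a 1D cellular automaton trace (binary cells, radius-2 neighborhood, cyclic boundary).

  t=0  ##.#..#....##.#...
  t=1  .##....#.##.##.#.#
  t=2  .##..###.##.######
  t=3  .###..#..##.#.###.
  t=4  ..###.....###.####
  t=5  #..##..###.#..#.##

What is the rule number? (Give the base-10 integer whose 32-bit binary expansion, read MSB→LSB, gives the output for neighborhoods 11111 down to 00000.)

  [31] ##### => #  t=2,i=14
  [30] ####. => #  t=2,i=16
  [29] ###.# => .  t=2,i=7
  [28] ###.. => #  t=3,i=3
  [27] ##.## => .  t=1,i=11
  [26] ##.#. => #  t=0,i=2
  [25] ##..# => #  t=2,i=3
  [24] ##... => .  t=1,i=3
  [23] #.### => #  t=2,i=12
  [22] #.##. => #  t=1,i=1
  [21] #.#.# => #  t=1,i=15
  [20] #.#.. => .  t=0,i=3
  [19] #..## => .  t=2,i=4
  [18] #..#. => .  t=0,i=5
  [17] #...# => .  t=0,i=16
  [16] #.... => .  t=0,i=8
  [15] .#### => .  t=2,i=13
  [14] .###. => #  t=2,i=6
  [13] .##.# => #  t=0,i=1
  [12] .##.. => #  t=1,i=2
  [11] .#.## => .  t=1,i=0
  [10] .#.#. => #  t=1,i=16
  [9] .#..# => .  t=0,i=4
  [8] .#... => #  t=0,i=7
  [7] ..### => .  t=2,i=5
  [6] ..##. => .  t=0,i=0
  [5] ..#.# => #  t=1,i=7
  [4] ..#.. => .  t=0,i=6
  [3] ...## => #  t=0,i=10
  [2] ...#. => #  t=1,i=6
  [1] ....# => #  t=0,i=9
  [0] ..... => #  t=4,i=7
  bits 11010110111000000111010100101111 = 3605034287

3605034287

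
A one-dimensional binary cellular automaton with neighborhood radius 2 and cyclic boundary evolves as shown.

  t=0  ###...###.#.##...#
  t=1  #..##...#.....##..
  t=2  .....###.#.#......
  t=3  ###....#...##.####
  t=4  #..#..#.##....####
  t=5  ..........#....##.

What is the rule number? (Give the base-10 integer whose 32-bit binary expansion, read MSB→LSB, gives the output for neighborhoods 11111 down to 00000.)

  ##### -> #   bit 31 = 1  t=3,i=0
  ####. -> .   bit 30 = 0  t=0,i=1
  ###.# -> #   bit 29 = 1  t=0,i=8
  ###.. -> .   bit 28 = 0  t=0,i=2
  ##.## -> .   bit 27 = 0  t=3,i=13
  ##.#. -> .   bit 26 = 0  t=0,i=9
  ##..# -> .   bit 25 = 0  t=1,i=16
  ##... -> #   bit 24 = 1  t=0,i=3
  #.### -> #   bit 23 = 1  t=3,i=14
  #.##. -> .   bit 22 = 0  t=0,i=12
  #.#.# -> .   bit 21 = 0  t=0,i=10
  #.#.. -> #   bit 20 = 1  t=2,i=11
  #..## -> .   bit 19 = 0  t=1,i=2
  #..#. -> .   bit 18 = 0  t=1,i=17
  #...# -> #   bit 17 = 1  t=0,i=4
  #.... -> .   bit 16 = 0  t=1,i=10
  .#### -> #   bit 15 = 1  t=0,i=0
  .###. -> .   bit 14 = 0  t=0,i=7
  .##.# -> .   bit 13 = 0  t=3,i=12
  .##.. -> .   bit 12 = 0  t=0,i=13
  .#.## -> .   bit 11 = 0  t=0,i=11
  .#.#. -> .   bit 10 = 0  t=2,i=10
  .#..# -> .   bit 9 = 0  t=1,i=1
  .#... -> #   bit 8 = 1  t=1,i=9
  ..### -> .   bit 7 = 0  t=0,i=6
  ..##. -> .   bit 6 = 0  t=1,i=3
  ..#.# -> .   bit 5 = 0  t=4,i=6
  ..#.. -> .   bit 4 = 0  t=1,i=0
  ...## -> .   bit 3 = 0  t=0,i=5
  ...#. -> #   bit 2 = 1  t=1,i=7
  ....# -> .   bit 1 = 0  t=1,i=12
  ..... -> #   bit 0 = 1  t=1,i=11
  bits 10100001100100101000000100000101 = 2710733061

2710733061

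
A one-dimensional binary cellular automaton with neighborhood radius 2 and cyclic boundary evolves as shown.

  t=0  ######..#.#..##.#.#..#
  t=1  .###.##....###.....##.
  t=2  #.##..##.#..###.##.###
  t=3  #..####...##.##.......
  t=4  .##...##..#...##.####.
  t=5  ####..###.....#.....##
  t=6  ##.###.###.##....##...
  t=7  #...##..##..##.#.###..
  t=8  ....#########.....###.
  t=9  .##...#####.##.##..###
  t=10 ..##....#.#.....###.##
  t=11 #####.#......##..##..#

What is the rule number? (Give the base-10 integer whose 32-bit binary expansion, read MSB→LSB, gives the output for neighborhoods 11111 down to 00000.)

  [31] ##### => #  t=0,i=1
  [30] ####. => .  t=0,i=4
  [29] ###.# => #  t=1,i=3
  [28] ###.. => #  t=0,i=5
  [27] ##.## => .  t=1,i=4
  [26] ##.#. => .  t=0,i=15
  [25] ##..# => #  t=0,i=6
  [24] ##... => #  t=1,i=7
  [23] #.### => .  t=2,i=19
  [22] #.##. => .  t=1,i=5
  [21] #.#.# => .  t=0,i=16
  [20] #.#.. => .  t=0,i=10
  [19] #..## => #  t=0,i=12
  [18] #..#. => .  t=0,i=7
  [17] #...# => .  t=3,i=8
  [16] #.... => .  t=1,i=8
  [15] .#### => .  t=0,i=0
  [14] .###. => #  t=1,i=2
  [13] .##.# => .  t=0,i=14
  [12] .##.. => #  t=1,i=6
  [11] .#.## => .  t=7,i=16
  [10] .#.#. => .  t=0,i=9
  [9] .#..# => #  t=0,i=11
  [8] .#... => .  t=4,i=11
  [7] ..### => .  t=0,i=21
  [6] ..##. => #  t=0,i=13
  [5] ..#.# => .  t=0,i=8
  [4] ..#.. => .  t=3,i=0
  [3] ...## => .  t=1,i=10
  [2] ...#. => .  t=3,i=21
  [1] ....# => #  t=1,i=9
  [0] ..... => #  t=1,i=16
  bits 10110011000010000101001001000011 = 3003667011

3003667011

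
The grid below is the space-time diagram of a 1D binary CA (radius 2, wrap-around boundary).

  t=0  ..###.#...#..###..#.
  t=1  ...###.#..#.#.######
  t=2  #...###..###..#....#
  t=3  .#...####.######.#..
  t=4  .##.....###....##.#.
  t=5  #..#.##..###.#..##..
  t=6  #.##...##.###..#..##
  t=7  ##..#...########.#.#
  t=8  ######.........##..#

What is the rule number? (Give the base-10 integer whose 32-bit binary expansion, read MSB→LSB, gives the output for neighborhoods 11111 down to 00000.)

1066165555

  #####|.  b31=0 t=1,i=16
  ####.|.  b30=0 t=1,i=18
  ###.#|#  b29=1 t=0,i=4
  ###..|#  b28=1 t=0,i=15
  ##.##|#  b27=1 t=3,i=9
  ##.#.|#  b26=1 t=0,i=5
  ##..#|#  b25=1 t=0,i=16
  ##...|#  b24=1 t=1,i=0
  #.###|#  b23=1 t=1,i=14
  #.##.|.  b22=0 t=5,i=5
  #.#.#|.  b21=0 t=1,i=12
  #.#..|.  b20=0 t=0,i=6
  #..##|#  b19=1 t=0,i=12
  #..#.|#  b18=1 t=0,i=17
  #...#|.  b17=0 t=0,i=0
  #....|.  b16=0 t=2,i=16
  .####|.  b15=0 t=1,i=15
  .###.|#  b14=1 t=0,i=3
  .##.#|#  b13=1 t=4,i=16
  .##..|.  b12=0 t=2,i=0
  .#.##|.  b11=0 t=1,i=13
  .#.#.|#  b10=1 t=1,i=11
  .#..#|.  b9=0 t=0,i=11
  .#...|#  b8=1 t=0,i=7
  ..###|.  b7=0 t=0,i=2
  ..##.|.  b6=0 t=2,i=19
  ..#.#|#  b5=1 t=1,i=10
  ..#..|#  b4=1 t=0,i=10
  ...##|.  b3=0 t=0,i=1
  ...#.|.  b2=0 t=0,i=9
  ....#|#  b1=1 t=2,i=17
  .....|#  b0=1 t=4,i=5
  bits 00111111100011000110010100110011 = 1066165555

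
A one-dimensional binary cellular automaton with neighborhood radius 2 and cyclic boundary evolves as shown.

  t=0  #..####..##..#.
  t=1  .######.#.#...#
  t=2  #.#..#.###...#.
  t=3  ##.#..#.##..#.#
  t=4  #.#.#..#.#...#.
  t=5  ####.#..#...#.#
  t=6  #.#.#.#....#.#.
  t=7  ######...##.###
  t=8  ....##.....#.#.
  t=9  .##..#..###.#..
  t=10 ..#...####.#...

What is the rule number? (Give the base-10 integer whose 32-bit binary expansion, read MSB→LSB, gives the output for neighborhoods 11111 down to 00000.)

  nb #####: next=.  (t=1,i=3, bit31=0)
  nb ####.: next=#  (t=0,i=5, bit30=1)
  nb ###.#: next=.  (t=1,i=6, bit29=0)
  nb ###..: next=#  (t=0,i=6, bit28=1)
  nb ##.##: next=#  (t=7,i=11, bit27=1)
  nb ##.#.: next=#  (t=1,i=7, bit26=1)
  nb ##..#: next=.  (t=0,i=7, bit25=0)
  nb ##...: next=.  (t=2,i=10, bit24=0)
  nb #.###: next=.  (t=1,i=1, bit23=0)
  nb #.##.: next=.  (t=3,i=8, bit22=0)
  nb #.#.#: next=#  (t=1,i=8, bit21=1)
  nb #.#..: next=.  (t=0,i=0, bit20=0)
  nb #..##: next=#  (t=0,i=2, bit19=1)
  nb #..#.: next=.  (t=0,i=12, bit18=0)
  nb #...#: next=.  (t=1,i=12, bit17=0)
  nb #....: next=.  (t=6,i=8, bit16=0)
  nb .####: next=#  (t=0,i=4, bit15=1)
  nb .###.: next=#  (t=2,i=8, bit14=1)
  nb .##.#: next=.  (t=7,i=10, bit13=0)
  nb .##..: next=#  (t=0,i=10, bit12=1)
  nb .#.##: next=#  (t=1,i=0, bit11=1)
  nb .#.#.: next=#  (t=0,i=14, bit10=1)
  nb .#..#: next=#  (t=0,i=1, bit9=1)
  nb .#...: next=.  (t=1,i=11, bit8=0)
  nb ..###: next=#  (t=0,i=3, bit7=1)
  nb ..##.: next=.  (t=0,i=9, bit6=0)
  nb ..#.#: next=.  (t=0,i=13, bit5=0)
  nb ..#..: next=.  (t=5,i=8, bit4=0)
  nb ...##: next=.  (t=7,i=8, bit3=0)
  nb ...#.: next=#  (t=1,i=13, bit2=1)
  nb ....#: next=#  (t=6,i=9, bit1=1)
  nb .....: next=#  (t=8,i=1, bit0=1)
  bits 01011100001010001101111010000111 = 1546182279

1546182279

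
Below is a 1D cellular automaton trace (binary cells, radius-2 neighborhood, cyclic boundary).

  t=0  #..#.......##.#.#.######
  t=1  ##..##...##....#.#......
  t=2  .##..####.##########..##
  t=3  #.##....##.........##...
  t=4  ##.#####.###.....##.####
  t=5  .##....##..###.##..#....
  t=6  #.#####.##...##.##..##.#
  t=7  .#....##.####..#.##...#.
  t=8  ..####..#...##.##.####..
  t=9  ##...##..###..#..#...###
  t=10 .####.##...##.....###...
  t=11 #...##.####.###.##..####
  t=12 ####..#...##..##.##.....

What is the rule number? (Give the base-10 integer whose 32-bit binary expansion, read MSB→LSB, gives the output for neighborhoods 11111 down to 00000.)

  [31] ##### => .  t=0,i=20
  [30] ####. => .  t=0,i=23
  [29] ###.# => #  t=2,i=8
  [28] ###.. => #  t=0,i=0
  [27] ##.## => #  t=2,i=0
  [26] ##.#. => .  t=0,i=13
  [25] ##..# => #  t=0,i=1
  [24] ##... => #  t=1,i=6
  [23] #.### => .  t=0,i=18
  [22] #.##. => .  t=2,i=1
  [21] #.#.# => .  t=0,i=14
  [20] #.#.. => #  t=1,i=17
  [19] #..## => .  t=1,i=3
  [18] #..#. => .  t=0,i=2
  [17] #...# => #  t=1,i=7
  [16] #.... => #  t=0,i=5
  [15] .#### => .  t=0,i=19
  [14] .###. => .  t=4,i=10
  [13] .##.# => .  t=0,i=12
  [12] .##.. => #  t=1,i=1
  [11] .#.## => #  t=0,i=17
  [10] .#.#. => #  t=0,i=15
  [9] .#..# => .  t=7,i=23
  [8] .#... => #  t=0,i=4
  [7] ..### => .  t=2,i=5
  [6] ..##. => .  t=0,i=11
  [5] ..#.# => #  t=1,i=15
  [4] ..#.. => .  t=0,i=3
  [3] ...## => #  t=0,i=10
  [2] ...#. => #  t=1,i=14
  [1] ....# => #  t=0,i=9
  [0] ..... => .  t=0,i=6
  bits 00111011000100110001110100101110 = 991108398

991108398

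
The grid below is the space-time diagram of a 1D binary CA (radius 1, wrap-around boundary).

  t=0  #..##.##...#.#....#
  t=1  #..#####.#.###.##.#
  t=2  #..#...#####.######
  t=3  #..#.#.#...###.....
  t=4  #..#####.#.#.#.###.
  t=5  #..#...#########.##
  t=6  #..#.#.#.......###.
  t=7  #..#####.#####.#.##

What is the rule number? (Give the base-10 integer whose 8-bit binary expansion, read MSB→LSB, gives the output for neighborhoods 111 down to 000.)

  nb ###: next=.  (t=1,i=4, bit7=0)
  nb ##.: next=#  (t=0,i=0, bit6=1)
  nb #.#: next=#  (t=0,i=5, bit5=1)
  nb #..: next=.  (t=0,i=1, bit4=0)
  nb .##: next=#  (t=0,i=3, bit3=1)
  nb .#.: next=#  (t=0,i=11, bit2=1)
  nb ..#: next=.  (t=0,i=2, bit1=0)
  nb ...: next=#  (t=0,i=9, bit0=1)
  bits 01101101 = 109

109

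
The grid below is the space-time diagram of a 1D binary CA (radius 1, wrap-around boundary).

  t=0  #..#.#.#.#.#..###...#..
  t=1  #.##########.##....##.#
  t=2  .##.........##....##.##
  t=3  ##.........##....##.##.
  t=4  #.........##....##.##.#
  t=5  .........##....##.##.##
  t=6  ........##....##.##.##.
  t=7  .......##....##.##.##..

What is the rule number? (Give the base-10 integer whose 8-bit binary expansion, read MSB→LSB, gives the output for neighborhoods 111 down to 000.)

46

  nb ###: next=.  (t=0,i=15, bit7=0)
  nb ##.: next=.  (t=0,i=16, bit6=0)
  nb #.#: next=#  (t=0,i=4, bit5=1)
  nb #..: next=.  (t=0,i=1, bit4=0)
  nb .##: next=#  (t=0,i=14, bit3=1)
  nb .#.: next=#  (t=0,i=0, bit2=1)
  nb ..#: next=#  (t=0,i=2, bit1=1)
  nb ...: next=.  (t=0,i=18, bit0=0)
  bits 00101110 = 46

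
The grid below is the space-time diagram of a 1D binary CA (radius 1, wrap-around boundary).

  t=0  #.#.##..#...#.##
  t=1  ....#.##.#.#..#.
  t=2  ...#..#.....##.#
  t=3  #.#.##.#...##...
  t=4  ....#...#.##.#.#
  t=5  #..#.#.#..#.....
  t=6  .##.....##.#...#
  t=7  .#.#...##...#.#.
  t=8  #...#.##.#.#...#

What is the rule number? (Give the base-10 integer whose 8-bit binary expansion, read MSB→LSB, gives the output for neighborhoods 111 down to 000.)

  ###|.  b7=0 t=0,i=15
  ##.|.  b6=0 t=0,i=0
  #.#|.  b5=0 t=0,i=1
  #..|#  b4=1 t=0,i=6
  .##|#  b3=1 t=0,i=4
  .#.|.  b2=0 t=0,i=2
  ..#|#  b1=1 t=0,i=7
  ...|.  b0=0 t=0,i=10
  bits 00011010 = 26

26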